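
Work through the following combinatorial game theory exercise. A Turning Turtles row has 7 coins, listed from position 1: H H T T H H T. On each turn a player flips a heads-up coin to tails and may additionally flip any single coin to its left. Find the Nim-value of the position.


Coins: H H T T H H T
Key fact: a single head at position k behaves exactly like a Nim heap of size k (turning it to T and optionally flipping a coin at j < k corresponds to moving the heap from k to j, or to 0), and heads combine as a disjunctive sum (two heads at the same place would cancel, matching j XOR j = 0). So the Nim-value is the XOR of the 1-indexed positions of the heads.
Face-up positions (1-indexed): [1, 2, 5, 6]
XOR 0 with 1: 0 XOR 1 = 1
XOR 1 with 2: 1 XOR 2 = 3
XOR 3 with 5: 3 XOR 5 = 6
XOR 6 with 6: 6 XOR 6 = 0
Nim-value = 0

0


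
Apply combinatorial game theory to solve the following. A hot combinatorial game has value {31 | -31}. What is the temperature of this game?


The game is {31 | -31}, a switch {a | b} with numbers a > b.
Cooling {a | b} by t gives {a - t | b + t}, which stops being hot when a - t = b + t, i.e. at t = (a - b)/2. So the temperature of a switch is (a - b)/2.
Temperature = (Left option - Right option) / 2
= (31 - (-31)) / 2
= 62 / 2
= 31

31


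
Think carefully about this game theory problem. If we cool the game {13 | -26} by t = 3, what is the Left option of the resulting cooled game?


Original game: {13 | -26} (a switch {a | b} with a > b).
Cooling by t (for t below the temperature (a - b)/2 = 39/2) taxes each move by t: {a | b} cooled by t is {a - t | b + t}.
Cooling amount: t = 3
Cooled Left option: 13 - 3 = 10
Cooled Right option: -26 + 3 = -23
Cooled game: {10 | -23}
Left option = 10

10


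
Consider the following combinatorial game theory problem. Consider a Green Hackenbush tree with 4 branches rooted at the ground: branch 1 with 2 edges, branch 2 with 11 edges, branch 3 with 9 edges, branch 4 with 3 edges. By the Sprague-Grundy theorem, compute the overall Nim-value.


The tree has 4 branches from the ground vertex.
In Green Hackenbush, the Nim-value of a simple path of length k is k.
Branch 1: length 2, Nim-value = 2
Branch 2: length 11, Nim-value = 11
Branch 3: length 9, Nim-value = 9
Branch 4: length 3, Nim-value = 3
Total Nim-value = XOR of all branch values:
0 XOR 2 = 2
2 XOR 11 = 9
9 XOR 9 = 0
0 XOR 3 = 3
Nim-value of the tree = 3

3


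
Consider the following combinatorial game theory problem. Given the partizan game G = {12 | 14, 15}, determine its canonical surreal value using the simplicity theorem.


Left options: {12}, max = 12
Right options: {14, 15}, min = 14
All options are numbers and max(Left) < min(Right), so by the simplicity theorem the value is the simplest (earliest-born) number strictly between 12 and 14.
The only integer strictly between 12 and 14 is 13.
No non-integer in the interval can be simpler: if x is a non-integer in the interval, then floor(x) or ceil(x) also lies in the interval (the interval contains an integer), and both are proper prefixes of x's sign expansion, i.e. born earlier. So the game value is 13.
Game value = 13

13


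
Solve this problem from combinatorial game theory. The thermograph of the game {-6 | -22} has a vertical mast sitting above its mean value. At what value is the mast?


Game = {-6 | -22}, a switch {a | b} with numbers a > b.
Its thermograph has left wall a - t and right wall b + t, which meet at t = (a - b)/2, where both equal (a + b)/2. So the mast (mean value) is at (a + b)/2.
Mean = (-6 + (-22))/2 = -28/2 = -14

-14


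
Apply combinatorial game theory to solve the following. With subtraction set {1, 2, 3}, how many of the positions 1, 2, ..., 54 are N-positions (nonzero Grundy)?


Subtraction set S = {1, 2, 3}, so G(n) = n mod 4.
G(n) = 0 when n is a multiple of 4.
Multiples of 4 in [1, 54]: 13
N-positions (nonzero Grundy) = 54 - 13 = 41

41


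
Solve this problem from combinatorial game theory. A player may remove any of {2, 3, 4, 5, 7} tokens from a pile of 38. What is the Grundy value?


The subtraction set is S = {2, 3, 4, 5, 7}.
G(k) = mex{ G(k - s) : s in S, s <= k }. We compute iteratively: G(0) = 0.
G(1) = mex({}) = 0
G(2) = mex({0}) = 1
G(3) = mex({0}) = 1
G(4) = mex({0, 1}) = 2
G(5) = mex({0, 1}) = 2
G(6) = mex({0, 1, 2}) = 3
G(7) = mex({0, 1, 2}) = 3
G(8) = mex({0, 1, 2, 3}) = 4
G(9) = mex({1, 2, 3}) = 0
G(10) = mex({1, 2, 3, 4}) = 0
G(11) = mex({0, 2, 3, 4}) = 1
G(12) = mex({0, 2, 3, 4}) = 1
G(13) = mex({0, 1, 3, 4}) = 2
G(14) = mex({0, 1, 3}) = 2
G(15) = mex({0, 1, 2, 4}) = 3
Observe that G(9)..G(15) = 0, 0, 1, 1, 2, 2, 3 repeats G(0)..G(6) = 0, 0, 1, 1, 2, 2, 3.
For k >= max(S) = 7, G(k) is determined by the previous 7 values G(k-7)..G(k-1); a window of 7 consecutive values has recurred shifted by 9, so by induction G(k + 9) = G(k) for all k >= 0: the sequence is periodic from the start with period 9.
One period: G(0..8) = 0, 0, 1, 1, 2, 2, 3, 3, 4.
38 mod 9 = 2, so G(38) = G(2) = 1.

1


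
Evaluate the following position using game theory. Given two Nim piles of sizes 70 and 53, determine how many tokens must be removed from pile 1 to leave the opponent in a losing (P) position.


Piles: 70 and 53
Current XOR: 70 XOR 53 = 115 (non-zero, so this is an N-position).
To make the XOR zero, we need to find a move that balances the piles.
For pile 1 (size 70): target = 70 XOR 115 = 53
We reduce pile 1 from 70 to 53.
Tokens removed: 70 - 53 = 17
Verification: 53 XOR 53 = 0

17


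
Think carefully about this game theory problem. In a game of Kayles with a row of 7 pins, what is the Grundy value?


Kayles: a move removes 1 or 2 adjacent pins from a contiguous row.
Removing pins from a row of k leaves two independent rows (a, b) with a + b = k - 1 (one pin) or a + b = k - 2 (two pins); an end removal gives a = 0.
By Sprague-Grundy, G(k) = mex{ G(a) XOR G(b) } over all these splits. G(0) = 0.
G(1): splits (0,0):0^0=0 -> mex({0}) = 1
G(2): splits (0,1):0^1=1 (0,0):0^0=0 -> mex({0, 1}) = 2
G(3): splits (0,2):0^2=2 (1,1):1^1=0 (0,1):0^1=1 -> mex({0, 1, 2}) = 3
G(4): splits (0,3):0^3=3 (1,2):1^2=3 (0,2):0^2=2 (1,1):1^1=0 -> mex({0, 2, 3}) = 1
G(5): splits (0,4):0^1=1 (1,3):1^3=2 (2,2):2^2=0 (0,3):0^3=3 (1,2):1^2=3 -> mex({0, 1, 2, 3}) = 4
G(6) = mex({0, 1, 2, 4}) = 3
G(7) = mex({0, 1, 3, 4, 5}) = 2
Therefore G(7) = 2.

2


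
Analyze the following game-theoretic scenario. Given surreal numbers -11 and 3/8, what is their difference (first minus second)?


x = -11, y = 3/8
Converting to common denominator: 8
x = -88/8, y = 3/8
x - y = -11 - 3/8 = -91/8

-91/8


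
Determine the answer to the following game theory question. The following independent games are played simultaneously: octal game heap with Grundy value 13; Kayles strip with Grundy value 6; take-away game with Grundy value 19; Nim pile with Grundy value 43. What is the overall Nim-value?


By the Sprague-Grundy theorem, the Grundy value of a sum of games is the XOR of individual Grundy values.
octal game heap: Grundy value = 13. Running XOR: 0 XOR 13 = 13
Kayles strip: Grundy value = 6. Running XOR: 13 XOR 6 = 11
take-away game: Grundy value = 19. Running XOR: 11 XOR 19 = 24
Nim pile: Grundy value = 43. Running XOR: 24 XOR 43 = 51
The combined Grundy value is 51.

51


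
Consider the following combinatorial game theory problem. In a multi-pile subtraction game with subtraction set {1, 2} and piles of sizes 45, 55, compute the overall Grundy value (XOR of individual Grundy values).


Subtraction set: {1, 2}
For this subtraction set, G(n) = n mod 3 (period = max + 1 = 3).
Pile 1 (size 45): G(45) = 45 mod 3 = 0
Pile 2 (size 55): G(55) = 55 mod 3 = 1
Total Grundy value = XOR of all: 0 XOR 1 = 1

1


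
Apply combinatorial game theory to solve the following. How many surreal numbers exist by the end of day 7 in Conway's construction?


Day 0: {|} = 0 is born. Count = 1.
Day n: the number of surreal numbers born by day n is 2^(n+1) - 1.
By day 0: 2^1 - 1 = 1
By day 1: 2^2 - 1 = 3
By day 2: 2^3 - 1 = 7
By day 3: 2^4 - 1 = 15
By day 4: 2^5 - 1 = 31
By day 5: 2^6 - 1 = 63
By day 6: 2^7 - 1 = 127
By day 7: 2^8 - 1 = 255
By day 7: 255 surreal numbers.

255


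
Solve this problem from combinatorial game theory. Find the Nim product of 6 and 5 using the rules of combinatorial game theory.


Nim multiplication is bilinear over XOR: (u XOR v) * w = (u*w) XOR (v*w).
So we split each operand into its bit components and XOR the pairwise Nim products.
6 = 2 + 4 (as XOR of powers of 2).
5 = 1 + 4 (as XOR of powers of 2).
Using the standard Nim-product table on single bits:
  2*2 = 3,   2*4 = 8,   2*8 = 12,
  4*4 = 6,   4*8 = 11,  8*8 = 13,
and  1*x = x (identity), k*l = l*k (commutative).
Pairwise Nim products:
  2 * 1 = 2
  2 * 4 = 8
  4 * 1 = 4
  4 * 4 = 6
XOR them: 2 XOR 8 XOR 4 XOR 6 = 8.
Result: 6 * 5 = 8 (in Nim).

8


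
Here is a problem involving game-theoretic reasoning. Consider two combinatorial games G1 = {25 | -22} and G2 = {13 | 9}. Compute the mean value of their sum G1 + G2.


G1 = {25 | -22}, G2 = {13 | 9}
Each is a switch {a | b} with numbers a > b; its mean value is (a + b)/2, and mean value is additive over game sums: m(G1 + G2) = m(G1) + m(G2).
Mean of G1 = (25 + (-22))/2 = 3/2 = 3/2
Mean of G2 = (13 + (9))/2 = 22/2 = 11
Mean of G1 + G2 = 3/2 + 11 = 25/2

25/2


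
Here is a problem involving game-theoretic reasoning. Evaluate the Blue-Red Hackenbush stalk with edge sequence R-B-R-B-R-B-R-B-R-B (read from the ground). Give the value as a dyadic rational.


Edges (from ground): R-B-R-B-R-B-R-B-R-B
By Berlekamp's sign-expansion rule, a Blue-Red Hackenbush stalk has the value of the surreal number whose sign sequence is the edge sequence with B -> + and R -> -.
Sign sequence: -+-+-+-+-+
Trace the sign expansion in the surreal number tree, starting from 0:
Edge 1: R (sign -) -> bounds (-inf, 0), value = -1
Edge 2: B (sign +) -> bounds (-1, 0), value = -1/2
Edge 3: R (sign -) -> bounds (-1, -1/2), value = -3/4
Edge 4: B (sign +) -> bounds (-3/4, -1/2), value = -5/8
Edge 5: R (sign -) -> bounds (-3/4, -5/8), value = -11/16
Edge 6: B (sign +) -> bounds (-11/16, -5/8), value = -21/32
Edge 7: R (sign -) -> bounds (-11/16, -21/32), value = -43/64
Edge 8: B (sign +) -> bounds (-43/64, -21/32), value = -85/128
Edge 9: R (sign -) -> bounds (-43/64, -85/128), value = -171/256
Edge 10: B (sign +) -> bounds (-171/256, -85/128), value = -341/512
Game value = -341/512

-341/512


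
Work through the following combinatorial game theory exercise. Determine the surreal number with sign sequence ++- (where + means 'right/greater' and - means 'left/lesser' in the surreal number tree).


Sign expansion: ++-
Rule: track bounds (lo, hi), initially (-inf, +inf). On '+', the current value becomes lo and we move to the simplest number in (value, hi): value + 1 if hi = +inf, otherwise the midpoint (value + hi)/2. On '-', the current value becomes hi and we move to value - 1 if lo = -inf, otherwise the midpoint (lo + value)/2.
Start at 0.
Step 1: sign = +, move right. Bounds: (0, +inf). Value = 1
Step 2: sign = +, move right. Bounds: (1, +inf). Value = 2
Step 3: sign = -, move left. Bounds: (1, 2). Value = 3/2
The surreal number with sign expansion ++- is 3/2.

3/2


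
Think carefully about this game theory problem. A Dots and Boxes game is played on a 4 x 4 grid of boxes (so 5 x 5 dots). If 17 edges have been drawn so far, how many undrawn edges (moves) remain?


Grid: 4 x 4 boxes, i.e. 5 rows and 5 columns of dots.
Horizontal edges: (rows + 1) * cols = 5 * 4 = 20
Vertical edges: rows * (cols + 1) = 4 * 5 = 20
Total edges: 20 + 20 = 40
Edges drawn: 17
Remaining: 40 - 17 = 23

23


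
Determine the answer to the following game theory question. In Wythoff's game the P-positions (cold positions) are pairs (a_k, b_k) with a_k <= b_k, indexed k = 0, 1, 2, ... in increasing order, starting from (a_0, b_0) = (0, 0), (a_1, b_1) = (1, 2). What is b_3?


By Wythoff's theorem, a_k = floor(k * phi) and b_k = floor(k * phi^2) = a_k + k, where phi = (1 + sqrt(5))/2 is the golden ratio.
phi = (1 + sqrt(5))/2 = 1.618034
phi^2 = phi + 1 = 2.618034
k = 3
k * phi^2 = 3 * 2.618034 = 7.854102
b_3 = floor(k * phi^2) = 7 (check: a_3 + k = 4 + 3 = 7)

7


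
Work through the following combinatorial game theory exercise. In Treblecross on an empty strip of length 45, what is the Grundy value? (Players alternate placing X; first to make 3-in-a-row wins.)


Treblecross: place X on empty cells; 3-in-a-row wins.
Playing within two cells of an existing X lets the opponent win at once, so sensible play treats the cells i-2..i+2 around each X as dead. The player left with no safe cell loses, so this is a normal-play take-away game on strips of safe cells.
Placing X at cell i (0-indexed) of a strip of k safe cells leaves independent strips of sizes max(0, i-2) and max(0, k-i-3). Hence G(k) = mex{ G(max(0,i-2)) XOR G(max(0,k-i-3)) : 0 <= i < k }, with G(0) = 0.
G(1): splits (0,0):0^0=0 -> mex({0}) = 1
G(2): splits (0,0):0^0=0 -> mex({0}) = 1
G(3): splits (0,0):0^0=0 -> mex({0}) = 1
G(4): splits (0,1):0^1=1 (0,0):0^0=0 -> mex({0, 1}) = 2
G(5): splits (0,2):0^1=1 (0,1):0^1=1 (0,0):0^0=0 -> mex({0, 1}) = 2
G(6) = mex({1}) = 0
G(7) = mex({0, 1, 2}) = 3
G(8) = mex({0, 1, 2}) = 3
G(9) = mex({0, 2}) = 1
G(10) = mex({0, 2, 3}) = 1
G(11) = mex({0, 3}) = 1
G(12) = mex({1, 3}) = 0
G(13) = mex({0, 1, 2, 3}) = 4
G(14) = mex({0, 1, 2}) = 3
G(15) = mex({0, 1, 2}) = 3
G(16) = mex({0, 1, 2, 4}) = 3
G(17) = mex({0, 1, 3, 4}) = 2
G(18) = mex({0, 1, 3, 4}) = 2
G(19) = mex({0, 1, 3, 5}) = 2
G(20) = mex({0, 1, 2, 3, 5}) = 4
G(21) = mex({0, 1, 2, 3, 5}) = 4
G(22) = mex({1, 2, 6}) = 0
G(23) = mex({0, 1, 2, 3, 4, 6}) = 5
G(24) = mex({0, 1, 2, 3, 4}) = 5
G(25) = mex({0, 1, 3, 4, 7}) = 2
G(26) = mex({0, 1, 3, 4, 5, 7}) = 2
G(27) = mex({0, 1, 3, 5}) = 2
G(28) = mex({0, 1, 2, 5}) = 3
G(29) = mex({0, 1, 2, 4, 5, 6}) = 3
G(30) = mex({1, 2, 4, 6}) = 0
G(31) = mex({0, 1, 2, 3, 4, 6}) = 5
G(32) = mex({1, 2, 3, 4, 7}) = 0
G(33) = mex({0, 3, 7}) = 1
G(34) = mex({0, 2, 3, 5, 7}) = 1
G(35) = mex({0, 2, 3, 5, 6}) = 1
G(36) = mex({0, 1, 2, 5, 6}) = 3
G(37) = mex({0, 1, 2, 4, 5, 6}) = 3
G(38) = mex({0, 1, 2, 4}) = 3
G(39) = mex({0, 1, 2, 3, 4, 7}) = 5
G(40) = mex({0, 1, 2, 3, 4, 5, 7}) = 6
G(41) = mex({0, 1, 2, 3, 5, 7}) = 4
G(42) = mex({0, 1, 2, 3, 5, 6, 7}) = 4
G(43) = mex({0, 2, 3, 5, 6}) = 1
G(44) = mex({1, 2, 3, 4, 5, 6}) = 0
G(45) = mex({0, 1, 2, 3, 4, 6, 7}) = 5
Therefore G(45) = 5.

5


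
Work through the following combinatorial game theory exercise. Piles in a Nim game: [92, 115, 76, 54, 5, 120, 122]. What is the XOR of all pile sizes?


We need the XOR (exclusive or) of all pile sizes.
After XOR-ing pile 1 (size 92): 0 XOR 92 = 92
After XOR-ing pile 2 (size 115): 92 XOR 115 = 47
After XOR-ing pile 3 (size 76): 47 XOR 76 = 99
After XOR-ing pile 4 (size 54): 99 XOR 54 = 85
After XOR-ing pile 5 (size 5): 85 XOR 5 = 80
After XOR-ing pile 6 (size 120): 80 XOR 120 = 40
After XOR-ing pile 7 (size 122): 40 XOR 122 = 82
The Nim-value of this position is 82.

82


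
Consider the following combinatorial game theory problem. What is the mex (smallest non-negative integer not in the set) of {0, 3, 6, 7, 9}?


Set = {0, 3, 6, 7, 9}
0 is in the set.
1 is NOT in the set. This is the mex.
mex = 1

1


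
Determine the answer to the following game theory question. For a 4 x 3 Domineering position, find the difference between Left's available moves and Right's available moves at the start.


Board is 4 x 3 (rows x cols).
Left (vertical) placements: (rows-1) * cols = 3 * 3 = 9
Right (horizontal) placements: rows * (cols-1) = 4 * 2 = 8
Advantage = Left - Right = 9 - 8 = 1

1


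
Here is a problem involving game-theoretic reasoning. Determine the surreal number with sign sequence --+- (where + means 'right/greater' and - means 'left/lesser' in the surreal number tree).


Sign expansion: --+-
Rule: track bounds (lo, hi), initially (-inf, +inf). On '+', the current value becomes lo and we move to the simplest number in (value, hi): value + 1 if hi = +inf, otherwise the midpoint (value + hi)/2. On '-', the current value becomes hi and we move to value - 1 if lo = -inf, otherwise the midpoint (lo + value)/2.
Start at 0.
Step 1: sign = -, move left. Bounds: (-inf, 0). Value = -1
Step 2: sign = -, move left. Bounds: (-inf, -1). Value = -2
Step 3: sign = +, move right. Bounds: (-2, -1). Value = -3/2
Step 4: sign = -, move left. Bounds: (-2, -3/2). Value = -7/4
The surreal number with sign expansion --+- is -7/4.

-7/4


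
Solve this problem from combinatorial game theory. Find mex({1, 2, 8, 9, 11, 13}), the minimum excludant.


Set = {1, 2, 8, 9, 11, 13}
0 is NOT in the set. This is the mex.
mex = 0

0


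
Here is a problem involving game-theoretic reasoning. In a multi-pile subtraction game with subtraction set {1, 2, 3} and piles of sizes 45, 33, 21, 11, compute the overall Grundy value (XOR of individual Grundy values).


Subtraction set: {1, 2, 3}
For this subtraction set, G(n) = n mod 4 (period = max + 1 = 4).
Pile 1 (size 45): G(45) = 45 mod 4 = 1
Pile 2 (size 33): G(33) = 33 mod 4 = 1
Pile 3 (size 21): G(21) = 21 mod 4 = 1
Pile 4 (size 11): G(11) = 11 mod 4 = 3
Total Grundy value = XOR of all: 1 XOR 1 XOR 1 XOR 3 = 2

2


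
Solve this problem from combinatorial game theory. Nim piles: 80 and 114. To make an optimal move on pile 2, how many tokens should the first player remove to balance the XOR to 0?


Piles: 80 and 114
Current XOR: 80 XOR 114 = 34 (non-zero, so this is an N-position).
To make the XOR zero, we need to find a move that balances the piles.
For pile 2 (size 114): target = 114 XOR 34 = 80
We reduce pile 2 from 114 to 80.
Tokens removed: 114 - 80 = 34
Verification: 80 XOR 80 = 0

34


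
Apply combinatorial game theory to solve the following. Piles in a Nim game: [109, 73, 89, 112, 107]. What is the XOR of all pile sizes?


We need the XOR (exclusive or) of all pile sizes.
After XOR-ing pile 1 (size 109): 0 XOR 109 = 109
After XOR-ing pile 2 (size 73): 109 XOR 73 = 36
After XOR-ing pile 3 (size 89): 36 XOR 89 = 125
After XOR-ing pile 4 (size 112): 125 XOR 112 = 13
After XOR-ing pile 5 (size 107): 13 XOR 107 = 102
The Nim-value of this position is 102.

102


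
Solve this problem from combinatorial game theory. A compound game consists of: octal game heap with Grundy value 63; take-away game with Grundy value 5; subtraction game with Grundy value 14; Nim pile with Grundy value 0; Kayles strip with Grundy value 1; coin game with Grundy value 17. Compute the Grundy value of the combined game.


By the Sprague-Grundy theorem, the Grundy value of a sum of games is the XOR of individual Grundy values.
octal game heap: Grundy value = 63. Running XOR: 0 XOR 63 = 63
take-away game: Grundy value = 5. Running XOR: 63 XOR 5 = 58
subtraction game: Grundy value = 14. Running XOR: 58 XOR 14 = 52
Nim pile: Grundy value = 0. Running XOR: 52 XOR 0 = 52
Kayles strip: Grundy value = 1. Running XOR: 52 XOR 1 = 53
coin game: Grundy value = 17. Running XOR: 53 XOR 17 = 36
The combined Grundy value is 36.

36


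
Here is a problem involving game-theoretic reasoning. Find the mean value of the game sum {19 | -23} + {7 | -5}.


G1 = {19 | -23}, G2 = {7 | -5}
Each is a switch {a | b} with numbers a > b; its mean value is (a + b)/2, and mean value is additive over game sums: m(G1 + G2) = m(G1) + m(G2).
Mean of G1 = (19 + (-23))/2 = -4/2 = -2
Mean of G2 = (7 + (-5))/2 = 2/2 = 1
Mean of G1 + G2 = -2 + 1 = -1

-1


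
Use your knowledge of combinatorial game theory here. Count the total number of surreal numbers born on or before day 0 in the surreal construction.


Day 0: {|} = 0 is born. Count = 1.
Day n: the number of surreal numbers born by day n is 2^(n+1) - 1.
By day 0: 2^1 - 1 = 1
By day 0: 1 surreal numbers.

1


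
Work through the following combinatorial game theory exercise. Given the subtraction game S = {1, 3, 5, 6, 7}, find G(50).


The subtraction set is S = {1, 3, 5, 6, 7}.
G(k) = mex{ G(k - s) : s in S, s <= k }. We compute iteratively: G(0) = 0.
G(1) = mex({0}) = 1
G(2) = mex({1}) = 0
G(3) = mex({0}) = 1
G(4) = mex({1}) = 0
G(5) = mex({0}) = 1
G(6) = mex({0, 1}) = 2
G(7) = mex({0, 1, 2}) = 3
G(8) = mex({0, 1, 3}) = 2
G(9) = mex({0, 1, 2}) = 3
G(10) = mex({0, 1, 3}) = 2
G(11) = mex({0, 1, 2}) = 3
G(12) = mex({1, 2, 3}) = 0
G(13) = mex({0, 2, 3}) = 1
G(14) = mex({1, 2, 3}) = 0
G(15) = mex({0, 2, 3}) = 1
G(16) = mex({1, 2, 3}) = 0
G(17) = mex({0, 2, 3}) = 1
G(18) = mex({0, 1, 3}) = 2
Observe that G(12)..G(18) = 0, 1, 0, 1, 0, 1, 2 repeats G(0)..G(6) = 0, 1, 0, 1, 0, 1, 2.
For k >= max(S) = 7, G(k) is determined by the previous 7 values G(k-7)..G(k-1); a window of 7 consecutive values has recurred shifted by 12, so by induction G(k + 12) = G(k) for all k >= 0: the sequence is periodic from the start with period 12.
One period: G(0..11) = 0, 1, 0, 1, 0, 1, 2, 3, 2, 3, 2, 3.
50 mod 12 = 2, so G(50) = G(2) = 0.

0


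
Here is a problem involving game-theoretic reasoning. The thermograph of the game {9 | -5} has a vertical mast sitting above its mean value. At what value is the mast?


Game = {9 | -5}, a switch {a | b} with numbers a > b.
Its thermograph has left wall a - t and right wall b + t, which meet at t = (a - b)/2, where both equal (a + b)/2. So the mast (mean value) is at (a + b)/2.
Mean = (9 + (-5))/2 = 4/2 = 2

2


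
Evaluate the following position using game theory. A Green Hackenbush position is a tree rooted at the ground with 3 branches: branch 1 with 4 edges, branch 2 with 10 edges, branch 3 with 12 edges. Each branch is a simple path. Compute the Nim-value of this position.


The tree has 3 branches from the ground vertex.
In Green Hackenbush, the Nim-value of a simple path of length k is k.
Branch 1: length 4, Nim-value = 4
Branch 2: length 10, Nim-value = 10
Branch 3: length 12, Nim-value = 12
Total Nim-value = XOR of all branch values:
0 XOR 4 = 4
4 XOR 10 = 14
14 XOR 12 = 2
Nim-value of the tree = 2

2


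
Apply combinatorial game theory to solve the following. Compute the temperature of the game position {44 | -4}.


The game is {44 | -4}, a switch {a | b} with numbers a > b.
Cooling {a | b} by t gives {a - t | b + t}, which stops being hot when a - t = b + t, i.e. at t = (a - b)/2. So the temperature of a switch is (a - b)/2.
Temperature = (Left option - Right option) / 2
= (44 - (-4)) / 2
= 48 / 2
= 24

24


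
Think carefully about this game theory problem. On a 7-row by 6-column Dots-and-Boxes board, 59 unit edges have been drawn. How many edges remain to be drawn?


Grid: 7 x 6 boxes, i.e. 8 rows and 7 columns of dots.
Horizontal edges: (rows + 1) * cols = 8 * 6 = 48
Vertical edges: rows * (cols + 1) = 7 * 7 = 49
Total edges: 48 + 49 = 97
Edges drawn: 59
Remaining: 97 - 59 = 38

38


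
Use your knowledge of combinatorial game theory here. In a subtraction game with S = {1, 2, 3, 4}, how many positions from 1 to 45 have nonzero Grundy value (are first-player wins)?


Subtraction set S = {1, 2, 3, 4}, so G(n) = n mod 5.
G(n) = 0 when n is a multiple of 5.
Multiples of 5 in [1, 45]: 9
N-positions (nonzero Grundy) = 45 - 9 = 36

36


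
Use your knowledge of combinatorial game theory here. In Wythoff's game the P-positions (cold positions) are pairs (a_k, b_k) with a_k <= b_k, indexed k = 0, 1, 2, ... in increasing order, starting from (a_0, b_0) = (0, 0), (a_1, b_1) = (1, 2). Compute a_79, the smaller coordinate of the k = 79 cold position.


By Wythoff's theorem, a_k = floor(k * phi) and b_k = floor(k * phi^2) = a_k + k, where phi = (1 + sqrt(5))/2 is the golden ratio.
phi = (1 + sqrt(5))/2 = 1.618034
k = 79
k * phi = 79 * 1.618034 = 127.824685
a_79 = floor(k * phi) = 127

127


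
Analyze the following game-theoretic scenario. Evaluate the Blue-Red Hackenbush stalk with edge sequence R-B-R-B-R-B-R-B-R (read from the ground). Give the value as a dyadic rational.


Edges (from ground): R-B-R-B-R-B-R-B-R
By Berlekamp's sign-expansion rule, a Blue-Red Hackenbush stalk has the value of the surreal number whose sign sequence is the edge sequence with B -> + and R -> -.
Sign sequence: -+-+-+-+-
Trace the sign expansion in the surreal number tree, starting from 0:
Edge 1: R (sign -) -> bounds (-inf, 0), value = -1
Edge 2: B (sign +) -> bounds (-1, 0), value = -1/2
Edge 3: R (sign -) -> bounds (-1, -1/2), value = -3/4
Edge 4: B (sign +) -> bounds (-3/4, -1/2), value = -5/8
Edge 5: R (sign -) -> bounds (-3/4, -5/8), value = -11/16
Edge 6: B (sign +) -> bounds (-11/16, -5/8), value = -21/32
Edge 7: R (sign -) -> bounds (-11/16, -21/32), value = -43/64
Edge 8: B (sign +) -> bounds (-43/64, -21/32), value = -85/128
Edge 9: R (sign -) -> bounds (-43/64, -85/128), value = -171/256
Game value = -171/256

-171/256


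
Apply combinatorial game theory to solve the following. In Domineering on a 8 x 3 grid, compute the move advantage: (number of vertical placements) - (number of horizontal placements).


Board is 8 x 3 (rows x cols).
Left (vertical) placements: (rows-1) * cols = 7 * 3 = 21
Right (horizontal) placements: rows * (cols-1) = 8 * 2 = 16
Advantage = Left - Right = 21 - 16 = 5

5


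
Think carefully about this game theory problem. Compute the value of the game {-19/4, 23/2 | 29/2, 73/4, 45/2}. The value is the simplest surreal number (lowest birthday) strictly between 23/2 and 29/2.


Left options: {-19/4, 23/2}, max = 23/2
Right options: {29/2, 73/4, 45/2}, min = 29/2
All options are numbers and max(Left) < min(Right), so by the simplicity theorem the value is the simplest (earliest-born) number strictly between 23/2 and 29/2.
Integers 12 through 14 all lie strictly between 23/2 and 29/2.
Among integers, the simplest (lowest birthday = smallest |n|; 0 is born on day 0, +-n on day n) is 12.
No non-integer in the interval can be simpler: if x is a non-integer in the interval, then floor(x) or ceil(x) also lies in the interval (the interval contains an integer), and both are proper prefixes of x's sign expansion, i.e. born earlier. So the game value is 12.
Game value = 12

12


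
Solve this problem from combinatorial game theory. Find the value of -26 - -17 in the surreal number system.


x = -26, y = -17
x - y = -26 - -17 = -9

-9


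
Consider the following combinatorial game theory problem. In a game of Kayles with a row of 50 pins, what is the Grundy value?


Kayles: a move removes 1 or 2 adjacent pins from a contiguous row.
Removing pins from a row of k leaves two independent rows (a, b) with a + b = k - 1 (one pin) or a + b = k - 2 (two pins); an end removal gives a = 0.
By Sprague-Grundy, G(k) = mex{ G(a) XOR G(b) } over all these splits. G(0) = 0.
G(1): splits (0,0):0^0=0 -> mex({0}) = 1
G(2): splits (0,1):0^1=1 (0,0):0^0=0 -> mex({0, 1}) = 2
G(3): splits (0,2):0^2=2 (1,1):1^1=0 (0,1):0^1=1 -> mex({0, 1, 2}) = 3
G(4): splits (0,3):0^3=3 (1,2):1^2=3 (0,2):0^2=2 (1,1):1^1=0 -> mex({0, 2, 3}) = 1
G(5): splits (0,4):0^1=1 (1,3):1^3=2 (2,2):2^2=0 (0,3):0^3=3 (1,2):1^2=3 -> mex({0, 1, 2, 3}) = 4
G(6) = mex({0, 1, 2, 4}) = 3
G(7) = mex({0, 1, 3, 4, 5}) = 2
G(8) = mex({0, 2, 3, 5, 6}) = 1
G(9) = mex({0, 1, 2, 3, 6, 7}) = 4
G(10) = mex({0, 1, 3, 4, 5, 7}) = 2
G(11) = mex({0, 1, 2, 3, 4, 5}) = 6
G(12) = mex({0, 1, 2, 3, 5, 6, 7}) = 4
G(13) = mex({0, 2, 3, 4, 6, 7}) = 1
G(14) = mex({0, 1, 4, 5, 6, 7}) = 2
G(15) = mex({0, 1, 2, 3, 4, 5, 6}) = 7
G(16) = mex({0, 2, 3, 5, 6, 7}) = 1
G(17) = mex({0, 1, 2, 3, 5, 6, 7}) = 4
G(18) = mex({0, 1, 2, 4, 5, 6}) = 3
G(19) = mex({0, 1, 3, 4, 5, 7}) = 2
G(20) = mex({0, 2, 3, 4, 5, 6, 7}) = 1
G(21) = mex({0, 1, 2, 3, 5, 6, 7}) = 4
G(22) = mex({0, 1, 2, 3, 4, 5, 7}) = 6
G(23) = mex({0, 1, 2, 3, 4, 5, 6}) = 7
G(24) = mex({0, 1, 2, 3, 5, 6, 7}) = 4
G(25) = mex({0, 2, 3, 4, 6, 7}) = 1
G(26) = mex({0, 1, 3, 4, 5, 6, 7}) = 2
G(27) = mex({0, 1, 2, 3, 4, 5, 6, 7}) = 8
G(28) = mex({0, 1, 2, 3, 4, 6, 7, 8}) = 5
G(29) = mex({0, 1, 2, 3, 5, 6, 7, 8, 9}) = 4
G(30) = mex({0, 1, 2, 3, 4, 5, 6, 9, 10}) = 7
G(31) = mex({0, 1, 3, 4, 5, 7, 10, 11}) = 2
G(32) = mex({0, 2, 3, 4, 5, 6, 7, 9, 11}) = 1
G(33) = mex({0, 1, 2, 3, 4, 5, 6, 7, 9, 12}) = 8
G(34) = mex({0, 1, 2, 3, 4, 5, 7, 8, 11, 12}) = 6
G(35) = mex({0, 1, 2, 3, 4, 5, 6, 8, 9, 10, 11}) = 7
G(36) = mex({0, 1, 2, 3, 5, 6, 7, 9, 10}) = 4
G(37) = mex({0, 2, 3, 4, 6, 7, 9, 10, 11, 12}) = 1
G(38) = mex({0, 1, 3, 4, 5, 6, 7, 9, 10, 11, 12}) = 2
G(39) = mex({0, 1, 2, 4, 5, 6, 7, 9, 10, 12, 14}) = 3
G(40) = mex({0, 2, 3, 4, 6, 7, 11, 12, 14}) = 1
G(41) = mex({0, 1, 2, 3, 5, 6, 7, 9, 10, 11, 12}) = 4
G(42) = mex({0, 1, 2, 3, 4, 5, 6, 9, 10}) = 7
G(43) = mex({0, 1, 3, 4, 5, 7, 9, 10, 12, 15}) = 2
G(44) = mex({0, 2, 3, 4, 5, 6, 7, 9, 10, 12, 15}) = 1
G(45) = mex({0, 1, 2, 3, 4, 5, 6, 7, 9, 10, 12, 14}) = 8
G(46) = mex({0, 1, 3, 4, 5, 7, 8, 11, 12, 14}) = 2
G(47) = mex({0, 1, 2, 3, 4, 5, 6, 8, 9, 10, 11, 12}) = 7
G(48) = mex({0, 1, 2, 3, 5, 6, 7, 9, 10}) = 4
G(49) = mex({0, 2, 3, 4, 6, 7, 9, 10, 11, 12, 15}) = 1
G(50) = mex({0, 1, 4, 5, 6, 7, 9, 11, 12, 14, 15}) = 2
Therefore G(50) = 2.

2


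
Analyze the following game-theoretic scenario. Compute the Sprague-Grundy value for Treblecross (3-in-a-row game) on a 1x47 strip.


Treblecross: place X on empty cells; 3-in-a-row wins.
Playing within two cells of an existing X lets the opponent win at once, so sensible play treats the cells i-2..i+2 around each X as dead. The player left with no safe cell loses, so this is a normal-play take-away game on strips of safe cells.
Placing X at cell i (0-indexed) of a strip of k safe cells leaves independent strips of sizes max(0, i-2) and max(0, k-i-3). Hence G(k) = mex{ G(max(0,i-2)) XOR G(max(0,k-i-3)) : 0 <= i < k }, with G(0) = 0.
G(1): splits (0,0):0^0=0 -> mex({0}) = 1
G(2): splits (0,0):0^0=0 -> mex({0}) = 1
G(3): splits (0,0):0^0=0 -> mex({0}) = 1
G(4): splits (0,1):0^1=1 (0,0):0^0=0 -> mex({0, 1}) = 2
G(5): splits (0,2):0^1=1 (0,1):0^1=1 (0,0):0^0=0 -> mex({0, 1}) = 2
G(6) = mex({1}) = 0
G(7) = mex({0, 1, 2}) = 3
G(8) = mex({0, 1, 2}) = 3
G(9) = mex({0, 2}) = 1
G(10) = mex({0, 2, 3}) = 1
G(11) = mex({0, 3}) = 1
G(12) = mex({1, 3}) = 0
G(13) = mex({0, 1, 2, 3}) = 4
G(14) = mex({0, 1, 2}) = 3
G(15) = mex({0, 1, 2}) = 3
G(16) = mex({0, 1, 2, 4}) = 3
G(17) = mex({0, 1, 3, 4}) = 2
G(18) = mex({0, 1, 3, 4}) = 2
G(19) = mex({0, 1, 3, 5}) = 2
G(20) = mex({0, 1, 2, 3, 5}) = 4
G(21) = mex({0, 1, 2, 3, 5}) = 4
G(22) = mex({1, 2, 6}) = 0
G(23) = mex({0, 1, 2, 3, 4, 6}) = 5
G(24) = mex({0, 1, 2, 3, 4}) = 5
G(25) = mex({0, 1, 3, 4, 7}) = 2
G(26) = mex({0, 1, 3, 4, 5, 7}) = 2
G(27) = mex({0, 1, 3, 5}) = 2
G(28) = mex({0, 1, 2, 5}) = 3
G(29) = mex({0, 1, 2, 4, 5, 6}) = 3
G(30) = mex({1, 2, 4, 6}) = 0
G(31) = mex({0, 1, 2, 3, 4, 6}) = 5
G(32) = mex({1, 2, 3, 4, 7}) = 0
G(33) = mex({0, 3, 7}) = 1
G(34) = mex({0, 2, 3, 5, 7}) = 1
G(35) = mex({0, 2, 3, 5, 6}) = 1
G(36) = mex({0, 1, 2, 5, 6}) = 3
G(37) = mex({0, 1, 2, 4, 5, 6}) = 3
G(38) = mex({0, 1, 2, 4}) = 3
G(39) = mex({0, 1, 2, 3, 4, 7}) = 5
G(40) = mex({0, 1, 2, 3, 4, 5, 7}) = 6
G(41) = mex({0, 1, 2, 3, 5, 7}) = 4
G(42) = mex({0, 1, 2, 3, 5, 6, 7}) = 4
G(43) = mex({0, 2, 3, 5, 6}) = 1
G(44) = mex({1, 2, 3, 4, 5, 6}) = 0
G(45) = mex({0, 1, 2, 3, 4, 6, 7}) = 5
G(46) = mex({0, 1, 2, 3, 4, 7}) = 5
G(47) = mex({0, 1, 2, 3, 4, 5, 7}) = 6
Therefore G(47) = 6.

6


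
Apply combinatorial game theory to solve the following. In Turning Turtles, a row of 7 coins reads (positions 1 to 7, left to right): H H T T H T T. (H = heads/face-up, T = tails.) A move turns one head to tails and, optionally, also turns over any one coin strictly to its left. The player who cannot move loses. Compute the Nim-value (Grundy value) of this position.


Coins: H H T T H T T
Key fact: a single head at position k behaves exactly like a Nim heap of size k (turning it to T and optionally flipping a coin at j < k corresponds to moving the heap from k to j, or to 0), and heads combine as a disjunctive sum (two heads at the same place would cancel, matching j XOR j = 0). So the Nim-value is the XOR of the 1-indexed positions of the heads.
Face-up positions (1-indexed): [1, 2, 5]
XOR 0 with 1: 0 XOR 1 = 1
XOR 1 with 2: 1 XOR 2 = 3
XOR 3 with 5: 3 XOR 5 = 6
Nim-value = 6

6


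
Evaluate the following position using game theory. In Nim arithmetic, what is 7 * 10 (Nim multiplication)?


Nim multiplication is bilinear over XOR: (u XOR v) * w = (u*w) XOR (v*w).
So we split each operand into its bit components and XOR the pairwise Nim products.
7 = 1 + 2 + 4 (as XOR of powers of 2).
10 = 2 + 8 (as XOR of powers of 2).
Using the standard Nim-product table on single bits:
  2*2 = 3,   2*4 = 8,   2*8 = 12,
  4*4 = 6,   4*8 = 11,  8*8 = 13,
and  1*x = x (identity), k*l = l*k (commutative).
Pairwise Nim products:
  1 * 2 = 2
  1 * 8 = 8
  2 * 2 = 3
  2 * 8 = 12
  4 * 2 = 8
  4 * 8 = 11
XOR them: 2 XOR 8 XOR 3 XOR 12 XOR 8 XOR 11 = 6.
Result: 7 * 10 = 6 (in Nim).

6


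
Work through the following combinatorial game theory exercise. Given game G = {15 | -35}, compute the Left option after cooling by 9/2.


Original game: {15 | -35} (a switch {a | b} with a > b).
Cooling by t (for t below the temperature (a - b)/2 = 25) taxes each move by t: {a | b} cooled by t is {a - t | b + t}.
Cooling amount: t = 9/2
Cooled Left option: 15 - 9/2 = 21/2
Cooled Right option: -35 + 9/2 = -61/2
Cooled game: {21/2 | -61/2}
Left option = 21/2

21/2


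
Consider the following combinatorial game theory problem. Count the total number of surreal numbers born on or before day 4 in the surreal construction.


Day 0: {|} = 0 is born. Count = 1.
Day n: the number of surreal numbers born by day n is 2^(n+1) - 1.
By day 0: 2^1 - 1 = 1
By day 1: 2^2 - 1 = 3
By day 2: 2^3 - 1 = 7
By day 3: 2^4 - 1 = 15
By day 4: 2^5 - 1 = 31
By day 4: 31 surreal numbers.

31


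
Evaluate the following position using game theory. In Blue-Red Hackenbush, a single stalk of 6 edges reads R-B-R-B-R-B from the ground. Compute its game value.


Edges (from ground): R-B-R-B-R-B
By Berlekamp's sign-expansion rule, a Blue-Red Hackenbush stalk has the value of the surreal number whose sign sequence is the edge sequence with B -> + and R -> -.
Sign sequence: -+-+-+
Trace the sign expansion in the surreal number tree, starting from 0:
Edge 1: R (sign -) -> bounds (-inf, 0), value = -1
Edge 2: B (sign +) -> bounds (-1, 0), value = -1/2
Edge 3: R (sign -) -> bounds (-1, -1/2), value = -3/4
Edge 4: B (sign +) -> bounds (-3/4, -1/2), value = -5/8
Edge 5: R (sign -) -> bounds (-3/4, -5/8), value = -11/16
Edge 6: B (sign +) -> bounds (-11/16, -5/8), value = -21/32
Game value = -21/32

-21/32


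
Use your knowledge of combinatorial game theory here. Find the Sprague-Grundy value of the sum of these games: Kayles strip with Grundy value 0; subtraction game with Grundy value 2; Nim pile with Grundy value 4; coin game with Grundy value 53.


By the Sprague-Grundy theorem, the Grundy value of a sum of games is the XOR of individual Grundy values.
Kayles strip: Grundy value = 0. Running XOR: 0 XOR 0 = 0
subtraction game: Grundy value = 2. Running XOR: 0 XOR 2 = 2
Nim pile: Grundy value = 4. Running XOR: 2 XOR 4 = 6
coin game: Grundy value = 53. Running XOR: 6 XOR 53 = 51
The combined Grundy value is 51.

51


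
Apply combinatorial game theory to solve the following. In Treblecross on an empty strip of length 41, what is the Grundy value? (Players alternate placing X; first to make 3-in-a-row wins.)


Treblecross: place X on empty cells; 3-in-a-row wins.
Playing within two cells of an existing X lets the opponent win at once, so sensible play treats the cells i-2..i+2 around each X as dead. The player left with no safe cell loses, so this is a normal-play take-away game on strips of safe cells.
Placing X at cell i (0-indexed) of a strip of k safe cells leaves independent strips of sizes max(0, i-2) and max(0, k-i-3). Hence G(k) = mex{ G(max(0,i-2)) XOR G(max(0,k-i-3)) : 0 <= i < k }, with G(0) = 0.
G(1): splits (0,0):0^0=0 -> mex({0}) = 1
G(2): splits (0,0):0^0=0 -> mex({0}) = 1
G(3): splits (0,0):0^0=0 -> mex({0}) = 1
G(4): splits (0,1):0^1=1 (0,0):0^0=0 -> mex({0, 1}) = 2
G(5): splits (0,2):0^1=1 (0,1):0^1=1 (0,0):0^0=0 -> mex({0, 1}) = 2
G(6) = mex({1}) = 0
G(7) = mex({0, 1, 2}) = 3
G(8) = mex({0, 1, 2}) = 3
G(9) = mex({0, 2}) = 1
G(10) = mex({0, 2, 3}) = 1
G(11) = mex({0, 3}) = 1
G(12) = mex({1, 3}) = 0
G(13) = mex({0, 1, 2, 3}) = 4
G(14) = mex({0, 1, 2}) = 3
G(15) = mex({0, 1, 2}) = 3
G(16) = mex({0, 1, 2, 4}) = 3
G(17) = mex({0, 1, 3, 4}) = 2
G(18) = mex({0, 1, 3, 4}) = 2
G(19) = mex({0, 1, 3, 5}) = 2
G(20) = mex({0, 1, 2, 3, 5}) = 4
G(21) = mex({0, 1, 2, 3, 5}) = 4
G(22) = mex({1, 2, 6}) = 0
G(23) = mex({0, 1, 2, 3, 4, 6}) = 5
G(24) = mex({0, 1, 2, 3, 4}) = 5
G(25) = mex({0, 1, 3, 4, 7}) = 2
G(26) = mex({0, 1, 3, 4, 5, 7}) = 2
G(27) = mex({0, 1, 3, 5}) = 2
G(28) = mex({0, 1, 2, 5}) = 3
G(29) = mex({0, 1, 2, 4, 5, 6}) = 3
G(30) = mex({1, 2, 4, 6}) = 0
G(31) = mex({0, 1, 2, 3, 4, 6}) = 5
G(32) = mex({1, 2, 3, 4, 7}) = 0
G(33) = mex({0, 3, 7}) = 1
G(34) = mex({0, 2, 3, 5, 7}) = 1
G(35) = mex({0, 2, 3, 5, 6}) = 1
G(36) = mex({0, 1, 2, 5, 6}) = 3
G(37) = mex({0, 1, 2, 4, 5, 6}) = 3
G(38) = mex({0, 1, 2, 4}) = 3
G(39) = mex({0, 1, 2, 3, 4, 7}) = 5
G(40) = mex({0, 1, 2, 3, 4, 5, 7}) = 6
G(41) = mex({0, 1, 2, 3, 5, 7}) = 4
Therefore G(41) = 4.

4


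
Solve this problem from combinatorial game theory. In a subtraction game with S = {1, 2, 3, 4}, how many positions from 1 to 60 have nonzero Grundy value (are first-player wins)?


Subtraction set S = {1, 2, 3, 4}, so G(n) = n mod 5.
G(n) = 0 when n is a multiple of 5.
Multiples of 5 in [1, 60]: 12
N-positions (nonzero Grundy) = 60 - 12 = 48

48


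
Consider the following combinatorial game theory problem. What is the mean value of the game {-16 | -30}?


Game = {-16 | -30}, a switch {a | b} with numbers a > b.
Its thermograph has left wall a - t and right wall b + t, which meet at t = (a - b)/2, where both equal (a + b)/2. So the mast (mean value) is at (a + b)/2.
Mean = (-16 + (-30))/2 = -46/2 = -23

-23


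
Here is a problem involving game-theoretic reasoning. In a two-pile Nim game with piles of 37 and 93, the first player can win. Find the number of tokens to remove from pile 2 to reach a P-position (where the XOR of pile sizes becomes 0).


Piles: 37 and 93
Current XOR: 37 XOR 93 = 120 (non-zero, so this is an N-position).
To make the XOR zero, we need to find a move that balances the piles.
For pile 2 (size 93): target = 93 XOR 120 = 37
We reduce pile 2 from 93 to 37.
Tokens removed: 93 - 37 = 56
Verification: 37 XOR 37 = 0

56


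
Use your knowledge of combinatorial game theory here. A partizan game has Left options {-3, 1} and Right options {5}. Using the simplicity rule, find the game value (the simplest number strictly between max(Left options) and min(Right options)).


Left options: {-3, 1}, max = 1
Right options: {5}, min = 5
All options are numbers and max(Left) < min(Right), so by the simplicity theorem the value is the simplest (earliest-born) number strictly between 1 and 5.
Integers 2 through 4 all lie strictly between 1 and 5.
Among integers, the simplest (lowest birthday = smallest |n|; 0 is born on day 0, +-n on day n) is 2.
No non-integer in the interval can be simpler: if x is a non-integer in the interval, then floor(x) or ceil(x) also lies in the interval (the interval contains an integer), and both are proper prefixes of x's sign expansion, i.e. born earlier. So the game value is 2.
Game value = 2

2


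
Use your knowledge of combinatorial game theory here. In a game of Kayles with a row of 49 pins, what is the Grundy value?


Kayles: a move removes 1 or 2 adjacent pins from a contiguous row.
Removing pins from a row of k leaves two independent rows (a, b) with a + b = k - 1 (one pin) or a + b = k - 2 (two pins); an end removal gives a = 0.
By Sprague-Grundy, G(k) = mex{ G(a) XOR G(b) } over all these splits. G(0) = 0.
G(1): splits (0,0):0^0=0 -> mex({0}) = 1
G(2): splits (0,1):0^1=1 (0,0):0^0=0 -> mex({0, 1}) = 2
G(3): splits (0,2):0^2=2 (1,1):1^1=0 (0,1):0^1=1 -> mex({0, 1, 2}) = 3
G(4): splits (0,3):0^3=3 (1,2):1^2=3 (0,2):0^2=2 (1,1):1^1=0 -> mex({0, 2, 3}) = 1
G(5): splits (0,4):0^1=1 (1,3):1^3=2 (2,2):2^2=0 (0,3):0^3=3 (1,2):1^2=3 -> mex({0, 1, 2, 3}) = 4
G(6) = mex({0, 1, 2, 4}) = 3
G(7) = mex({0, 1, 3, 4, 5}) = 2
G(8) = mex({0, 2, 3, 5, 6}) = 1
G(9) = mex({0, 1, 2, 3, 6, 7}) = 4
G(10) = mex({0, 1, 3, 4, 5, 7}) = 2
G(11) = mex({0, 1, 2, 3, 4, 5}) = 6
G(12) = mex({0, 1, 2, 3, 5, 6, 7}) = 4
G(13) = mex({0, 2, 3, 4, 6, 7}) = 1
G(14) = mex({0, 1, 4, 5, 6, 7}) = 2
G(15) = mex({0, 1, 2, 3, 4, 5, 6}) = 7
G(16) = mex({0, 2, 3, 5, 6, 7}) = 1
G(17) = mex({0, 1, 2, 3, 5, 6, 7}) = 4
G(18) = mex({0, 1, 2, 4, 5, 6}) = 3
G(19) = mex({0, 1, 3, 4, 5, 7}) = 2
G(20) = mex({0, 2, 3, 4, 5, 6, 7}) = 1
G(21) = mex({0, 1, 2, 3, 5, 6, 7}) = 4
G(22) = mex({0, 1, 2, 3, 4, 5, 7}) = 6
G(23) = mex({0, 1, 2, 3, 4, 5, 6}) = 7
G(24) = mex({0, 1, 2, 3, 5, 6, 7}) = 4
G(25) = mex({0, 2, 3, 4, 6, 7}) = 1
G(26) = mex({0, 1, 3, 4, 5, 6, 7}) = 2
G(27) = mex({0, 1, 2, 3, 4, 5, 6, 7}) = 8
G(28) = mex({0, 1, 2, 3, 4, 6, 7, 8}) = 5
G(29) = mex({0, 1, 2, 3, 5, 6, 7, 8, 9}) = 4
G(30) = mex({0, 1, 2, 3, 4, 5, 6, 9, 10}) = 7
G(31) = mex({0, 1, 3, 4, 5, 7, 10, 11}) = 2
G(32) = mex({0, 2, 3, 4, 5, 6, 7, 9, 11}) = 1
G(33) = mex({0, 1, 2, 3, 4, 5, 6, 7, 9, 12}) = 8
G(34) = mex({0, 1, 2, 3, 4, 5, 7, 8, 11, 12}) = 6
G(35) = mex({0, 1, 2, 3, 4, 5, 6, 8, 9, 10, 11}) = 7
G(36) = mex({0, 1, 2, 3, 5, 6, 7, 9, 10}) = 4
G(37) = mex({0, 2, 3, 4, 6, 7, 9, 10, 11, 12}) = 1
G(38) = mex({0, 1, 3, 4, 5, 6, 7, 9, 10, 11, 12}) = 2
G(39) = mex({0, 1, 2, 4, 5, 6, 7, 9, 10, 12, 14}) = 3
G(40) = mex({0, 2, 3, 4, 6, 7, 11, 12, 14}) = 1
G(41) = mex({0, 1, 2, 3, 5, 6, 7, 9, 10, 11, 12}) = 4
G(42) = mex({0, 1, 2, 3, 4, 5, 6, 9, 10}) = 7
G(43) = mex({0, 1, 3, 4, 5, 7, 9, 10, 12, 15}) = 2
G(44) = mex({0, 2, 3, 4, 5, 6, 7, 9, 10, 12, 15}) = 1
G(45) = mex({0, 1, 2, 3, 4, 5, 6, 7, 9, 10, 12, 14}) = 8
G(46) = mex({0, 1, 3, 4, 5, 7, 8, 11, 12, 14}) = 2
G(47) = mex({0, 1, 2, 3, 4, 5, 6, 8, 9, 10, 11, 12}) = 7
G(48) = mex({0, 1, 2, 3, 5, 6, 7, 9, 10}) = 4
G(49) = mex({0, 2, 3, 4, 6, 7, 9, 10, 11, 12, 15}) = 1
Therefore G(49) = 1.

1
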